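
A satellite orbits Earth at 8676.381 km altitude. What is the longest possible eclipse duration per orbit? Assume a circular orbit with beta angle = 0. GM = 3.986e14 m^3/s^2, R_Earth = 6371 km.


r = 15047.3810 km
T = 306.1620 min
Eclipse fraction = arcsin(R_E/r)/pi = arcsin(6371.0000/15047.3810)/pi
= arcsin(0.4233959)/pi = 0.1391621
Eclipse duration = 0.1391621 * 306.1620 = 42.6061 min

42.6061 minutes


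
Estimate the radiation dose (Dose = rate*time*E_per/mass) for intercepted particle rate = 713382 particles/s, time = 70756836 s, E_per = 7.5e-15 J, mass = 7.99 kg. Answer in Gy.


Total energy deposited = rate * time * E_per
  = 713382 * 70756836 * 7.5e-15 = 0.3785749 J
Dose = E_total / mass = 0.3785749 / 7.99
Dose = 0.04738109 Gy

0.0474 Gy


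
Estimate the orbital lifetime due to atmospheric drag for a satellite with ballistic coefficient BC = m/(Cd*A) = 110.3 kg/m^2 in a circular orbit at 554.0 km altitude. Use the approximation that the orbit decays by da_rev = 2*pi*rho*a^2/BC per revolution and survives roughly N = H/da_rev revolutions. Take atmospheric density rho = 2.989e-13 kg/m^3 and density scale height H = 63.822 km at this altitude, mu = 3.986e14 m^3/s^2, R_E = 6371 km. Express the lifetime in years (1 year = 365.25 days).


a = R_E + alt = 6925.0000 km = 6.925e+06 m
da_rev = 2*pi*rho*a^2/BC = 2*pi*2.989e-13*(6.925e+06)^2/110.3 = 0.816525639 m per revolution
N = H/da_rev = 63822.0000 m / 0.816525639 m = 78162.8854 revolutions
P = 2*pi*sqrt(a^3/mu) = 5735.0986 s
lifetime = N*P = 78162.8854 * 5735.0986 = 4.4827185e+08 s = 5188.3316 days
years = 5188.3316 / 365.25 = 14.2049 years

14.2049 years


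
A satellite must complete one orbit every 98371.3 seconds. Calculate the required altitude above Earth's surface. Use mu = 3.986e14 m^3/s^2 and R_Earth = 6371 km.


T = 98371.3 s
r = (mu*T^2/(4*pi^2))^(1/3) = (3.986e14 * 98371.3^2 / (4*pi^2))^(1/3)
r = 4.605797e+07 m = 46057.9700 km
alt = r - R_E = 46057.9700 - 6371 = 39686.9700 km

39686.9700 km


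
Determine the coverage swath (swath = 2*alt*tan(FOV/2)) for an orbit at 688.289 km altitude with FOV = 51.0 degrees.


FOV = 51.0 deg = 0.8901179 rad
swath = 2 * alt * tan(FOV/2) = 2 * 688.289 * tan(0.445059)
swath = 2 * 688.289 * 0.4769755
swath = 656.5940 km

656.5940 km


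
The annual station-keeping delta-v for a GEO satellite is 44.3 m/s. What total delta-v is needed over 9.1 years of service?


dV = rate * years = 44.3 * 9.1
dV = 403.1300 m/s

403.1300 m/s


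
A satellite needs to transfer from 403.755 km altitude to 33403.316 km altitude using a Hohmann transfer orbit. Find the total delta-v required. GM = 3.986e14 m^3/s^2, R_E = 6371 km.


r1 = 6774.7550 km = 6.774755e+06 m
r2 = 39774.3160 km = 3.9774316e+07 m
dv1 = sqrt(mu/r1)*(sqrt(2*r2/(r1+r2)) - 1) = 2356.8020 m/s
dv2 = sqrt(mu/r2)*(1 - sqrt(2*r1/(r1+r2))) = 1457.7382 m/s
total dv = |dv1| + |dv2| = 2356.8020 + 1457.7382 = 3814.5402 m/s = 3.8145 km/s

3.8145 km/s


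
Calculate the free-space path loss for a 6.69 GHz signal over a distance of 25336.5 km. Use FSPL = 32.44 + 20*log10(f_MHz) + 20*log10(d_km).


f = 6.69 GHz = 6690.0000 MHz
d = 25336.5 km
FSPL = 32.44 + 20*log10(6690.0000) + 20*log10(25336.5)
FSPL = 32.44 + 76.5085 + 88.0749
FSPL = 197.0235 dB

197.0235 dB


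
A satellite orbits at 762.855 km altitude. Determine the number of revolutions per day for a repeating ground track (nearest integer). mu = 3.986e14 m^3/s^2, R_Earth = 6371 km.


r = 7.133855e+06 m
T = 2*pi*sqrt(r^3/mu) = 5996.4972 s = 99.9416 min
revs/day = 1440 / 99.9416 = 14.4084
Rounded: 14 revolutions per day

14 revolutions per day


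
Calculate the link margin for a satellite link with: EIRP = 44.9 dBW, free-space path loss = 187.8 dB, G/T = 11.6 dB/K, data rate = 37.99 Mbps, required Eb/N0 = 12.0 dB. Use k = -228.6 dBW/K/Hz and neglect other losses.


C/N0 = EIRP - FSPL + G/T - k = 44.9 - 187.8 + 11.6 - (-228.6)
C/N0 = 97.3000 dB-Hz
R_b = 37.99 Mbps = 3.799e+07 bps -> 10*log10(R_b) = 75.7967 dB-Hz
Eb/N0 = C/N0 - 10*log10(R_b) = 97.3000 - 75.7967 = 21.5033 dB
Margin = Eb/N0 - Eb/N0_req = 21.5033 - 12.0 = 9.5033 dB (link closes)

9.5033 dB


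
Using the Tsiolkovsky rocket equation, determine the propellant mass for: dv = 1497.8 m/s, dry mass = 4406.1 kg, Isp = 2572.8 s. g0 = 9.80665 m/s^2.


ve = Isp * g0 = 2572.8 * 9.80665 = 25230.549120 m/s
mass ratio = exp(dv/ve) = exp(1497.8/25230.549120) = 1.06116201
m_prop = m_dry * (mr - 1) = 4406.1 * (1.06116201 - 1)
m_prop = 269.4859 kg

269.4859 kg


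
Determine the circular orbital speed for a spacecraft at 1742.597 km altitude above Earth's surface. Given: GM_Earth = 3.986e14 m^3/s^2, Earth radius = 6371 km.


r = R_E + alt = 6371.0 + 1742.597 = 8113.5970 km = 8.113597e+06 m
v = sqrt(mu/r) = sqrt(3.986e14 / 8.113597e+06) = 7009.0947 m/s = 7.0091 km/s

7.0091 km/s


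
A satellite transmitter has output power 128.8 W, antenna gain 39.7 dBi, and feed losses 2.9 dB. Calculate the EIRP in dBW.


Pt = 128.8 W = 21.0992 dBW
EIRP = Pt_dBW + Gt - losses = 21.0992 + 39.7 - 2.9 = 57.8992 dBW

57.8992 dBW


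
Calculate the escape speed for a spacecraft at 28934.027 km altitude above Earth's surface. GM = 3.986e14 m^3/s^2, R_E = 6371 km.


r = 6371.0 + 28934.027 = 35305.0270 km = 3.5305027e+07 m
v_esc = sqrt(2*mu/r) = sqrt(2*3.986e14 / 3.5305027e+07)
v_esc = 4751.8790 m/s = 4.7519 km/s

4.7519 km/s


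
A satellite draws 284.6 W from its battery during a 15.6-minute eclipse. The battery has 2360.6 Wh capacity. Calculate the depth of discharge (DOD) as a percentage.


E_used = P * t / 60 = 284.6 * 15.6 / 60 = 73.9960 Wh
DOD = E_used / E_total * 100 = 73.9960 / 2360.6 * 100
DOD = 3.1346 %

3.1346 %


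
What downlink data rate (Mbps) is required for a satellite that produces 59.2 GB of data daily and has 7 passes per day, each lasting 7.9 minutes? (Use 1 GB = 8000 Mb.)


total contact time = 7 * 7.9 * 60 = 3318.0000 s
data = 59.2 GB = 473600.0000 Mb
rate = 473600.0000 / 3318.0000 = 142.7366 Mbps

142.7366 Mbps


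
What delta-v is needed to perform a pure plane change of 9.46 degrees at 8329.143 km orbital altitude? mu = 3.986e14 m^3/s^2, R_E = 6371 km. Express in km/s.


r = 14700.1430 km = 1.4700143e+07 m
V = sqrt(mu/r) = 5207.2433 m/s
di = 9.46 deg = 0.1651081 rad
dV = 2*V*sin(di/2) = 2*5207.2433*sin(0.08255407)
dV = 858.7821 m/s = 0.8587821 km/s

0.8588 km/s


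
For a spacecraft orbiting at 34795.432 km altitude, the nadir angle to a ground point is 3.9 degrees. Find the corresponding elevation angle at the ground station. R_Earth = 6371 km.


r = R_E + alt = 41166.4320 km
Law of sines in the satellite / Earth-center / ground-point triangle:
  sin(nadir)/R_E = sin(90 + el)/r  =>  cos(el) = (r/R_E)*sin(nadir)
cos(el) = (41166.4320 / 6371.0000) * sin(3.9 deg) = 0.4394831
el = arccos(0.4394831) = 63.9291 deg
(Earth-central angle = 90 - nadir - el = 22.1709 deg)

63.9291 degrees


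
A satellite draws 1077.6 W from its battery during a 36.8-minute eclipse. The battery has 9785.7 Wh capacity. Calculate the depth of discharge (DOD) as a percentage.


E_used = P * t / 60 = 1077.6 * 36.8 / 60 = 660.9280 Wh
DOD = E_used / E_total * 100 = 660.9280 / 9785.7 * 100
DOD = 6.7540 %

6.7540 %


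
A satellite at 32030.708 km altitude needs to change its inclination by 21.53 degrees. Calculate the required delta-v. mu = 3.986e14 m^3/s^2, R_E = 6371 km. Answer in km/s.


r = 38401.7080 km = 3.8401708e+07 m
V = sqrt(mu/r) = 3221.7614 m/s
di = 21.53 deg = 0.3757694 rad
dV = 2*V*sin(di/2) = 2*3221.7614*sin(0.1878847)
dV = 1203.5292 m/s = 1.2035 km/s

1.2035 km/s


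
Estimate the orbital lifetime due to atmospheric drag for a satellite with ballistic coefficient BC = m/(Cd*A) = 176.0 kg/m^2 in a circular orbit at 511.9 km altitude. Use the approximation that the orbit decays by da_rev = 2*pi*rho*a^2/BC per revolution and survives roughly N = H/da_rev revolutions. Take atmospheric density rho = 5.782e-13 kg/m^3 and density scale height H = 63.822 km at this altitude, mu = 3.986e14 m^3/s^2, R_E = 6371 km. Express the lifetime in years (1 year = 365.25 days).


a = R_E + alt = 6882.9000 km = 6.8829e+06 m
da_rev = 2*pi*rho*a^2/BC = 2*pi*5.782e-13*(6.8829e+06)^2/176.0 = 0.977885953 m per revolution
N = H/da_rev = 63822.0000 m / 0.977885953 m = 65265.2795 revolutions
P = 2*pi*sqrt(a^3/mu) = 5682.8790 s
lifetime = N*P = 65265.2795 * 5682.8790 = 3.7089469e+08 s = 4292.7626 days
years = 4292.7626 / 365.25 = 11.7529 years

11.7529 years


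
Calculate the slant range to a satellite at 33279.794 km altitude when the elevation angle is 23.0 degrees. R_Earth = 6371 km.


h = 33279.794 km, el = 23.0 deg
d = -R_E*sin(el) + sqrt((R_E*sin(el))^2 + 2*R_E*h + h^2)
d = -6371.0000*sin(0.4014257) + sqrt((6371.0000*0.3907311)^2 + 2*6371.0000*33279.794 + 33279.794^2)
d = 36725.3517 km

36725.3517 km


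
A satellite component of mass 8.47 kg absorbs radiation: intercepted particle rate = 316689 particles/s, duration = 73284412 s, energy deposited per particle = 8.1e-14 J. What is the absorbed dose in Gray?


Total energy deposited = rate * time * E_per
  = 316689 * 73284412 * 8.1e-14 = 1.8799 J
Dose = E_total / mass = 1.8799 / 8.47
Dose = 0.2219454 Gy

0.2219 Gy


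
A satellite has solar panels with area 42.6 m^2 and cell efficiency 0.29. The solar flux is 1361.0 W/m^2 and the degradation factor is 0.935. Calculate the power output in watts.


P = area * eta * S * degradation
P = 42.6 * 0.29 * 1361.0 * 0.935
P = 15720.8974 W

15720.8974 W


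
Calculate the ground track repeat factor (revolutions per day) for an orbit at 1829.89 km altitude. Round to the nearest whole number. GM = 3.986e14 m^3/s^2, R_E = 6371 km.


r = 8.20089e+06 m
T = 2*pi*sqrt(r^3/mu) = 7390.9915 s = 123.1832 min
revs/day = 1440 / 123.1832 = 11.6899
Rounded: 12 revolutions per day

12 revolutions per day


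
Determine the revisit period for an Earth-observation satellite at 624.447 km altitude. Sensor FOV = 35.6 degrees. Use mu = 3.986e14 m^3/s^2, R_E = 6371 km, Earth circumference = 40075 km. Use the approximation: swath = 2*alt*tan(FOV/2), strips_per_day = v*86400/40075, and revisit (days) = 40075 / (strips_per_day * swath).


swath = 2*624.447*tan(0.3106686) = 400.9760 km
v = sqrt(mu/r) = 7548.5044 m/s = 7.5485 km/s
strips/day = v*86400/40075 = 7.5485*86400/40075 = 16.2743
coverage/day = strips * swath = 16.2743 * 400.9760 = 6525.5857 km
revisit = 40075 / 6525.5857 = 6.1412 days

6.1412 days


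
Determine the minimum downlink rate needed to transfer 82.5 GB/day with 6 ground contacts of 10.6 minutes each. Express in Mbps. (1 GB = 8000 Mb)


total contact time = 6 * 10.6 * 60 = 3816.0000 s
data = 82.5 GB = 660000.0000 Mb
rate = 660000.0000 / 3816.0000 = 172.9560 Mbps

172.9560 Mbps


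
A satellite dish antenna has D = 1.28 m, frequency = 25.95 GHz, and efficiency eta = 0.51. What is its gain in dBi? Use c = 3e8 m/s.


lambda = c/f = 3e8 / 2.595e+10 = 0.01156069 m
G = eta*(pi*D/lambda)^2 = 0.51*(pi*1.28/0.01156069)^2
G = 61705.2442 (linear)
G = 10*log10(61705.2442) = 47.9032 dBi

47.9032 dBi


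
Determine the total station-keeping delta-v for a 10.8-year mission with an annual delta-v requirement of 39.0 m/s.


dV = rate * years = 39.0 * 10.8
dV = 421.2000 m/s

421.2000 m/s


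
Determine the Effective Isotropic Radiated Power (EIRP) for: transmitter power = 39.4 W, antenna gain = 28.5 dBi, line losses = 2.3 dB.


Pt = 39.4 W = 15.9550 dBW
EIRP = Pt_dBW + Gt - losses = 15.9550 + 28.5 - 2.3 = 42.1550 dBW

42.1550 dBW


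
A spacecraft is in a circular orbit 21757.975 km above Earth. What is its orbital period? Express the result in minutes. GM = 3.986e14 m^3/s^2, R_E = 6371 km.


r = 28128.9750 km = 2.8128975e+07 m
T = 2*pi*sqrt(r^3/mu) = 2*pi*sqrt(2.2256749e+22 / 3.986e14)
T = 46950.7011 s = 782.5117 min

782.5117 minutes


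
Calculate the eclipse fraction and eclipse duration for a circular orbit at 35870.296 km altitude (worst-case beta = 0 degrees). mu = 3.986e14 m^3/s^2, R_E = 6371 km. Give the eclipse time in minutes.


r = 42241.2960 km
T = 1440.0110 min
Eclipse fraction = arcsin(R_E/r)/pi = arcsin(6371.0000/42241.2960)/pi
= arcsin(0.150824)/pi = 0.04819267
Eclipse duration = 0.04819267 * 1440.0110 = 69.3980 min

69.3980 minutes


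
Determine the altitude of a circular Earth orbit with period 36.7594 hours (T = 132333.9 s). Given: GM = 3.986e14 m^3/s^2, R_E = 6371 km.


T = 132333.9 s
r = (mu*T^2/(4*pi^2))^(1/3) = (3.986e14 * 132333.9^2 / (4*pi^2))^(1/3)
r = 5.6127185e+07 m = 56127.1849 km
alt = r - R_E = 56127.1849 - 6371 = 49756.1849 km

49756.1849 km


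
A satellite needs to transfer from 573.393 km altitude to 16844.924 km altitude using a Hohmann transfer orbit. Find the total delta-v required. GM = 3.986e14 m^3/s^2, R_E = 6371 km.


r1 = 6944.3930 km = 6.944393e+06 m
r2 = 23215.9240 km = 2.3215924e+07 m
dv1 = sqrt(mu/r1)*(sqrt(2*r2/(r1+r2)) - 1) = 1824.0949 m/s
dv2 = sqrt(mu/r2)*(1 - sqrt(2*r1/(r1+r2))) = 1331.7442 m/s
total dv = |dv1| + |dv2| = 1824.0949 + 1331.7442 = 3155.8391 m/s = 3.1558 km/s

3.1558 km/s


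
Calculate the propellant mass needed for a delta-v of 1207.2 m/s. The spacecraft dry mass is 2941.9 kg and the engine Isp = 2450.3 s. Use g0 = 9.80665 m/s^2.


ve = Isp * g0 = 2450.3 * 9.80665 = 24029.234495 m/s
mass ratio = exp(dv/ve) = exp(1207.2/24029.234495) = 1.05152217
m_prop = m_dry * (mr - 1) = 2941.9 * (1.05152217 - 1)
m_prop = 151.5731 kg

151.5731 kg


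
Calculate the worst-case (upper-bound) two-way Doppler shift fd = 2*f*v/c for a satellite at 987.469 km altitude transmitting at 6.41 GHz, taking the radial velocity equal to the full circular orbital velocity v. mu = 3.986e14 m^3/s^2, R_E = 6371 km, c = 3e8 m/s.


r = 7.358469e+06 m
v = sqrt(mu/r) = 7359.9509 m/s (worst-case radial velocity)
f = 6.41 GHz = 6.41e+09 Hz
fd = 2*f*v/c = 2*6.41e+09*7359.9509/3.0e+08
fd = 314515.2335 Hz

314515.2335 Hz


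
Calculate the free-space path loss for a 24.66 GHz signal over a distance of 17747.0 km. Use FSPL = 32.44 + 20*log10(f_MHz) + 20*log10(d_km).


f = 24.66 GHz = 24660.0000 MHz
d = 17747.0 km
FSPL = 32.44 + 20*log10(24660.0000) + 20*log10(17747.0)
FSPL = 32.44 + 87.8399 + 84.9825
FSPL = 205.2624 dB

205.2624 dB


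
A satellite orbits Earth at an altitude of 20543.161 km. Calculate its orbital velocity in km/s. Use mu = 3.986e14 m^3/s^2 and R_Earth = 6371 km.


r = R_E + alt = 6371.0 + 20543.161 = 26914.1610 km = 2.6914161e+07 m
v = sqrt(mu/r) = sqrt(3.986e14 / 2.6914161e+07) = 3848.3824 m/s = 3.8484 km/s

3.8484 km/s


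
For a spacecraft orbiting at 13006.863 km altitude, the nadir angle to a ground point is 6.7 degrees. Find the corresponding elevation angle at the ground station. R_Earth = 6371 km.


r = R_E + alt = 19377.8630 km
Law of sines in the satellite / Earth-center / ground-point triangle:
  sin(nadir)/R_E = sin(90 + el)/r  =>  cos(el) = (r/R_E)*sin(nadir)
cos(el) = (19377.8630 / 6371.0000) * sin(6.7 deg) = 0.3548626
el = arccos(0.3548626) = 69.2150 deg
(Earth-central angle = 90 - nadir - el = 14.0850 deg)

69.2150 degrees


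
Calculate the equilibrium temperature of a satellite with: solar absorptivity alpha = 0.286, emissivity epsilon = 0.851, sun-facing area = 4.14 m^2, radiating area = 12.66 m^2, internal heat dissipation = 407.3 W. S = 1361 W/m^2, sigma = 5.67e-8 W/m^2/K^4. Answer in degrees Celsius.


Numerator = alpha*S*A_sun + Q_int = 0.286*1361*4.14 + 407.3 = 2018.7784 W
Denominator = eps*sigma*A_rad = 0.851*5.67e-8*12.66 = 6.1086652e-07 W/K^4
T^4 = 3.3047783e+09 K^4
T = 239.7649 K = -33.3851 C

-33.3851 degrees Celsius


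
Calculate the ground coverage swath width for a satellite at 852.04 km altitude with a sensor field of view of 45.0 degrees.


FOV = 45.0 deg = 0.7853982 rad
swath = 2 * alt * tan(FOV/2) = 2 * 852.04 * tan(0.3926991)
swath = 2 * 852.04 * 0.4142136
swath = 705.8530 km

705.8530 km


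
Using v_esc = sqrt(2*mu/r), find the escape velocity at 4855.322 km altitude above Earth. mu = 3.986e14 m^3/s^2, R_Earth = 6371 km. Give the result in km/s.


r = 6371.0 + 4855.322 = 11226.3220 km = 1.1226322e+07 m
v_esc = sqrt(2*mu/r) = sqrt(2*3.986e14 / 1.1226322e+07)
v_esc = 8426.8429 m/s = 8.4268 km/s

8.4268 km/s


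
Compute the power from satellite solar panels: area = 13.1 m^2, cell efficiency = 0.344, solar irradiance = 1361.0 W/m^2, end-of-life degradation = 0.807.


P = area * eta * S * degradation
P = 13.1 * 0.344 * 1361.0 * 0.807
P = 4949.5008 W

4949.5008 W


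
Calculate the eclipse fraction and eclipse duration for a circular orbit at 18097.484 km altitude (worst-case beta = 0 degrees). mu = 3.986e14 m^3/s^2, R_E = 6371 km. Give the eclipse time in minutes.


r = 24468.4840 km
T = 634.8492 min
Eclipse fraction = arcsin(R_E/r)/pi = arcsin(6371.0000/24468.4840)/pi
= arcsin(0.2603758)/pi = 0.08384644
Eclipse duration = 0.08384644 * 634.8492 = 53.2298 min

53.2298 minutes


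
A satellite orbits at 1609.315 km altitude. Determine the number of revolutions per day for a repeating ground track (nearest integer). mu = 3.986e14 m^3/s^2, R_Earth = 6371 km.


r = 7.980315e+06 m
T = 2*pi*sqrt(r^3/mu) = 7094.8182 s = 118.2470 min
revs/day = 1440 / 118.2470 = 12.1779
Rounded: 12 revolutions per day

12 revolutions per day


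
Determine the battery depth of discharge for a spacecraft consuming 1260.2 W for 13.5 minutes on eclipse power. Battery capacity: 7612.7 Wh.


E_used = P * t / 60 = 1260.2 * 13.5 / 60 = 283.5450 Wh
DOD = E_used / E_total * 100 = 283.5450 / 7612.7 * 100
DOD = 3.7246 %

3.7246 %


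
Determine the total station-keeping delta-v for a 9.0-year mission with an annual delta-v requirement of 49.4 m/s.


dV = rate * years = 49.4 * 9.0
dV = 444.6000 m/s

444.6000 m/s


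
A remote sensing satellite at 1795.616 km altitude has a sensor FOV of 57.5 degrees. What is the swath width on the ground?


FOV = 57.5 deg = 1.0036 rad
swath = 2 * alt * tan(FOV/2) = 2 * 1795.616 * tan(0.5017822)
swath = 2 * 1795.616 * 0.5486188
swath = 1970.2173 km

1970.2173 km


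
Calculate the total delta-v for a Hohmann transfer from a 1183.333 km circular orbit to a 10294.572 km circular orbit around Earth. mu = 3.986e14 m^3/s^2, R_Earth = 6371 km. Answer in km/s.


r1 = 7554.3330 km = 7.554333e+06 m
r2 = 16665.5720 km = 1.6665572e+07 m
dv1 = sqrt(mu/r1)*(sqrt(2*r2/(r1+r2)) - 1) = 1257.4589 m/s
dv2 = sqrt(mu/r2)*(1 - sqrt(2*r1/(r1+r2))) = 1027.9092 m/s
total dv = |dv1| + |dv2| = 1257.4589 + 1027.9092 = 2285.3681 m/s = 2.2854 km/s

2.2854 km/s


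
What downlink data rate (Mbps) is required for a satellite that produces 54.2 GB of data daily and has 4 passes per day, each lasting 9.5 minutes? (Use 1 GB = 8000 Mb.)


total contact time = 4 * 9.5 * 60 = 2280.0000 s
data = 54.2 GB = 433600.0000 Mb
rate = 433600.0000 / 2280.0000 = 190.1754 Mbps

190.1754 Mbps


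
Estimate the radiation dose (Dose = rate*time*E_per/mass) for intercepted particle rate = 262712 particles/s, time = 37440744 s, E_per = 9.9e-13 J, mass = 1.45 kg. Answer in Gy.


Total energy deposited = rate * time * E_per
  = 262712 * 37440744 * 9.9e-13 = 9.7378 J
Dose = E_total / mass = 9.7378 / 1.45
Dose = 6.7157 Gy

6.7157 Gy


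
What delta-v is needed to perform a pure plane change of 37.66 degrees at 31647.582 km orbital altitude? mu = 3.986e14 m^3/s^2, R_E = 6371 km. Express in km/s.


r = 38018.5820 km = 3.8018582e+07 m
V = sqrt(mu/r) = 3237.9541 m/s
di = 37.66 deg = 0.657291 rad
dV = 2*V*sin(di/2) = 2*3237.9541*sin(0.3286455)
dV = 2090.1727 m/s = 2.0902 km/s

2.0902 km/s


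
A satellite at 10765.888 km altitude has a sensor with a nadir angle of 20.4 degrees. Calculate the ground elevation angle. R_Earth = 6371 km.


r = R_E + alt = 17136.8880 km
Law of sines in the satellite / Earth-center / ground-point triangle:
  sin(nadir)/R_E = sin(90 + el)/r  =>  cos(el) = (r/R_E)*sin(nadir)
cos(el) = (17136.8880 / 6371.0000) * sin(20.4 deg) = 0.9375985
el = arccos(0.9375985) = 20.3479 deg
(Earth-central angle = 90 - nadir - el = 49.2521 deg)

20.3479 degrees


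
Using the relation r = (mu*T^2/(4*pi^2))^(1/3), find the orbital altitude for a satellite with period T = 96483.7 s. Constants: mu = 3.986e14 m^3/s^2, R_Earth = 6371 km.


T = 96483.7 s
r = (mu*T^2/(4*pi^2))^(1/3) = (3.986e14 * 96483.7^2 / (4*pi^2))^(1/3)
r = 4.546688e+07 m = 45466.8799 km
alt = r - R_E = 45466.8799 - 6371 = 39095.8799 km

39095.8799 km


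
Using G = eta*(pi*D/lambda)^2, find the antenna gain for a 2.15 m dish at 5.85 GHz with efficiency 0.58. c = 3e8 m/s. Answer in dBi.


lambda = c/f = 3e8 / 5.85e+09 = 0.05128205 m
G = eta*(pi*D/lambda)^2 = 0.58*(pi*2.15/0.05128205)^2
G = 10061.7583 (linear)
G = 10*log10(10061.7583) = 40.0267 dBi

40.0267 dBi


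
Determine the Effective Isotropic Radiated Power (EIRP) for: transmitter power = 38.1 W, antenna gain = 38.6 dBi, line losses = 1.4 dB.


Pt = 38.1 W = 15.8092 dBW
EIRP = Pt_dBW + Gt - losses = 15.8092 + 38.6 - 1.4 = 53.0092 dBW

53.0092 dBW


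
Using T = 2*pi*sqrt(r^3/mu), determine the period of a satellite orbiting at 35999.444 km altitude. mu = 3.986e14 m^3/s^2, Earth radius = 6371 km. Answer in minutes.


r = 42370.4440 km = 4.2370444e+07 m
T = 2*pi*sqrt(r^3/mu) = 2*pi*sqrt(7.6065731e+22 / 3.986e14)
T = 86797.2056 s = 1446.6201 min

1446.6201 minutes


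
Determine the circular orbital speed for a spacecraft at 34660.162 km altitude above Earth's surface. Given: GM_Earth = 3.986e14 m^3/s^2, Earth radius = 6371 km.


r = R_E + alt = 6371.0 + 34660.162 = 41031.1620 km = 4.1031162e+07 m
v = sqrt(mu/r) = sqrt(3.986e14 / 4.1031162e+07) = 3116.8201 m/s = 3.1168 km/s

3.1168 km/s


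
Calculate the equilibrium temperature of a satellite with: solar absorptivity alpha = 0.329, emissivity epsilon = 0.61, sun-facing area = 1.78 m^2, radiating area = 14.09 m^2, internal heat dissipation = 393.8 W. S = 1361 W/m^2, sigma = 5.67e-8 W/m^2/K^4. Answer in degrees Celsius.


Numerator = alpha*S*A_sun + Q_int = 0.329*1361*1.78 + 393.8 = 1190.8288 W
Denominator = eps*sigma*A_rad = 0.61*5.67e-8*14.09 = 4.8733083e-07 W/K^4
T^4 = 2.4435737e+09 K^4
T = 222.3342 K = -50.8158 C

-50.8158 degrees Celsius


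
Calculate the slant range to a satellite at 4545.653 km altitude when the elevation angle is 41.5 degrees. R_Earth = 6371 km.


h = 4545.653 km, el = 41.5 deg
d = -R_E*sin(el) + sqrt((R_E*sin(el))^2 + 2*R_E*h + h^2)
d = -6371.0000*sin(0.7243116) + sqrt((6371.0000*0.66262)^2 + 2*6371.0000*4545.653 + 4545.653^2)
d = 5597.0614 km

5597.0614 km


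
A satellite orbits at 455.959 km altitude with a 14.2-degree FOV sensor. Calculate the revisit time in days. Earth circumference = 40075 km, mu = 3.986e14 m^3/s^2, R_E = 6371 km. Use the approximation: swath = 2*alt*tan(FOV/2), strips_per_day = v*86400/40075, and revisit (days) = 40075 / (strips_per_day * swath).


swath = 2*455.959*tan(0.1239184) = 113.5854 km
v = sqrt(mu/r) = 7641.0845 m/s = 7.6411 km/s
strips/day = v*86400/40075 = 7.6411*86400/40075 = 16.4739
coverage/day = strips * swath = 16.4739 * 113.5854 = 1871.1891 km
revisit = 40075 / 1871.1891 = 21.4169 days

21.4169 days


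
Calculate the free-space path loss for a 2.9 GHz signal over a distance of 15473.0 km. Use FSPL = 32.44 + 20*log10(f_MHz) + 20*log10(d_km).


f = 2.9 GHz = 2900.0000 MHz
d = 15473.0 km
FSPL = 32.44 + 20*log10(2900.0000) + 20*log10(15473.0)
FSPL = 32.44 + 69.2480 + 83.7915
FSPL = 185.4795 dB

185.4795 dB


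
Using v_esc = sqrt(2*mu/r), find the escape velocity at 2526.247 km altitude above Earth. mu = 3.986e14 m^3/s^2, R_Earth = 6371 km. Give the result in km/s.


r = 6371.0 + 2526.247 = 8897.2470 km = 8.897247e+06 m
v_esc = sqrt(2*mu/r) = sqrt(2*3.986e14 / 8.897247e+06)
v_esc = 9465.7672 m/s = 9.4658 km/s

9.4658 km/s


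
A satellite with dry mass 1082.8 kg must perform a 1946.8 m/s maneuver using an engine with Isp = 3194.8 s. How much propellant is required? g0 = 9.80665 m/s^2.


ve = Isp * g0 = 3194.8 * 9.80665 = 31330.285420 m/s
mass ratio = exp(dv/ve) = exp(1946.8/31330.285420) = 1.06410914
m_prop = m_dry * (mr - 1) = 1082.8 * (1.06410914 - 1)
m_prop = 69.4174 kg

69.4174 kg


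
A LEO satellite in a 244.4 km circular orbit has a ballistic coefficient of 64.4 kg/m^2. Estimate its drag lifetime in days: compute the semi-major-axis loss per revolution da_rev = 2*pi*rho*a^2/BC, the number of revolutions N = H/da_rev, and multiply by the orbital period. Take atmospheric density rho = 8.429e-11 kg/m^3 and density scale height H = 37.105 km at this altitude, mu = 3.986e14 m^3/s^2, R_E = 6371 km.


a = R_E + alt = 6615.4000 km = 6.6154e+06 m
da_rev = 2*pi*rho*a^2/BC = 2*pi*8.429e-11*(6.6154e+06)^2/64.4 = 359.900353 m per revolution
N = H/da_rev = 37105.0000 m / 359.900353 m = 103.0980 revolutions
P = 2*pi*sqrt(a^3/mu) = 5354.8263 s
lifetime = N*P = 103.0980 * 5354.8263 = 552071.7797 s = 6.3897 days

6.3897 days


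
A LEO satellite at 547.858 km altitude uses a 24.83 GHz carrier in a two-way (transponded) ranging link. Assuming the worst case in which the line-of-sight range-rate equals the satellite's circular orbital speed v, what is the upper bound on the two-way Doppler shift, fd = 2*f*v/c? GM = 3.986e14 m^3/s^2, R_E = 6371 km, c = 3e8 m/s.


r = 6.918858e+06 m
v = sqrt(mu/r) = 7590.1689 m/s (worst-case radial velocity)
f = 24.83 GHz = 2.483e+10 Hz
fd = 2*f*v/c = 2*2.483e+10*7590.1689/3.0e+08
fd = 1.256426e+06 Hz

1.2564e+06 Hz


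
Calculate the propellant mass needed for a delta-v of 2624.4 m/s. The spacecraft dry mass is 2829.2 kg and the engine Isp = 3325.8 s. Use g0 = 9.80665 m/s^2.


ve = Isp * g0 = 3325.8 * 9.80665 = 32614.956570 m/s
mass ratio = exp(dv/ve) = exp(2624.4/32614.956570) = 1.08379216
m_prop = m_dry * (mr - 1) = 2829.2 * (1.08379216 - 1)
m_prop = 237.0648 kg

237.0648 kg


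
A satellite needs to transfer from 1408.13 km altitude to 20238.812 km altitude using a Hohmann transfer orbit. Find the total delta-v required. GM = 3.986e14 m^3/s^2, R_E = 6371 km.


r1 = 7779.1300 km = 7.77913e+06 m
r2 = 26609.8120 km = 2.6609812e+07 m
dv1 = sqrt(mu/r1)*(sqrt(2*r2/(r1+r2)) - 1) = 1746.7233 m/s
dv2 = sqrt(mu/r2)*(1 - sqrt(2*r1/(r1+r2))) = 1267.0599 m/s
total dv = |dv1| + |dv2| = 1746.7233 + 1267.0599 = 3013.7833 m/s = 3.0138 km/s

3.0138 km/s


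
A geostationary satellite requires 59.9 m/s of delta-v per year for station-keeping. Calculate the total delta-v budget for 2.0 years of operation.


dV = rate * years = 59.9 * 2.0
dV = 119.8000 m/s

119.8000 m/s


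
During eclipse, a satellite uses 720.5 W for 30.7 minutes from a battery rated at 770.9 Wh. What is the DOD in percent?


E_used = P * t / 60 = 720.5 * 30.7 / 60 = 368.6558 Wh
DOD = E_used / E_total * 100 = 368.6558 / 770.9 * 100
DOD = 47.8215 %

47.8215 %


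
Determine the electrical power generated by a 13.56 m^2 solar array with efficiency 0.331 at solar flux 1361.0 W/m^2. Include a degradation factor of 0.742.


P = area * eta * S * degradation
P = 13.56 * 0.331 * 1361.0 * 0.742
P = 4532.6242 W

4532.6242 W


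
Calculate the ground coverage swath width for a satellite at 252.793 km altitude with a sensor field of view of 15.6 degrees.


FOV = 15.6 deg = 0.2722714 rad
swath = 2 * alt * tan(FOV/2) = 2 * 252.793 * tan(0.1361357)
swath = 2 * 252.793 * 0.136983
swath = 69.2567 km

69.2567 km


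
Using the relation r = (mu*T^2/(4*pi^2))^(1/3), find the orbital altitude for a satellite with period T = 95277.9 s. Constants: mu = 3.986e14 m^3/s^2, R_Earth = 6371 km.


T = 95277.9 s
r = (mu*T^2/(4*pi^2))^(1/3) = (3.986e14 * 95277.9^2 / (4*pi^2))^(1/3)
r = 4.5087273e+07 m = 45087.2731 km
alt = r - R_E = 45087.2731 - 6371 = 38716.2731 km

38716.2731 km


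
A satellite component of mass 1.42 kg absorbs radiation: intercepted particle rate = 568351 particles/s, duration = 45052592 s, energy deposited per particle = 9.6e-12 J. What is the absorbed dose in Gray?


Total energy deposited = rate * time * E_per
  = 568351 * 45052592 * 9.6e-12 = 245.8146 J
Dose = E_total / mass = 245.8146 / 1.42
Dose = 173.1089 Gy

173.1089 Gy


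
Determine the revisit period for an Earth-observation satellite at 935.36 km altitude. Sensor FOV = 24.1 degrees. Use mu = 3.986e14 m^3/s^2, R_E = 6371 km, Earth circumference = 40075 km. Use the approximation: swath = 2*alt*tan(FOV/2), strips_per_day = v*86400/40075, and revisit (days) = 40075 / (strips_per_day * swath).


swath = 2*935.36*tan(0.2103122) = 399.3404 km
v = sqrt(mu/r) = 7386.1498 m/s = 7.3861 km/s
strips/day = v*86400/40075 = 7.3861*86400/40075 = 15.9242
coverage/day = strips * swath = 15.9242 * 399.3404 = 6359.1866 km
revisit = 40075 / 6359.1866 = 6.3019 days

6.3019 days


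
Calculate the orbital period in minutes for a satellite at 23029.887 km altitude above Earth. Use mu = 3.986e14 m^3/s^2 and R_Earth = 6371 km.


r = 29400.8870 km = 2.9400887e+07 m
T = 2*pi*sqrt(r^3/mu) = 2*pi*sqrt(2.5414484e+22 / 3.986e14)
T = 50170.8975 s = 836.1816 min

836.1816 minutes


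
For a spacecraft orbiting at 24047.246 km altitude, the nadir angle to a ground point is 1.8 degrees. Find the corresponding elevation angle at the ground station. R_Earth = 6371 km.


r = R_E + alt = 30418.2460 km
Law of sines in the satellite / Earth-center / ground-point triangle:
  sin(nadir)/R_E = sin(90 + el)/r  =>  cos(el) = (r/R_E)*sin(nadir)
cos(el) = (30418.2460 / 6371.0000) * sin(1.8 deg) = 0.1499702
el = arccos(0.1499702) = 81.3748 deg
(Earth-central angle = 90 - nadir - el = 6.8252 deg)

81.3748 degrees


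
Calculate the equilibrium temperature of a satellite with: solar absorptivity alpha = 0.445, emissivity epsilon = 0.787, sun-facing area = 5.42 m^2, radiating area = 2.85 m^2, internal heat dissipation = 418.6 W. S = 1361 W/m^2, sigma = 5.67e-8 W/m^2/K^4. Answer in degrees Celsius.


Numerator = alpha*S*A_sun + Q_int = 0.445*1361*5.42 + 418.6 = 3701.1959 W
Denominator = eps*sigma*A_rad = 0.787*5.67e-8*2.85 = 1.2717527e-07 W/K^4
T^4 = 2.9103111e+10 K^4
T = 413.0331 K = 139.8831 C

139.8831 degrees Celsius


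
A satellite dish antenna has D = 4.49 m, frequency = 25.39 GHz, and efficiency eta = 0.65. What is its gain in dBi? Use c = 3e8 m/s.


lambda = c/f = 3e8 / 2.539e+10 = 0.01181568 m
G = eta*(pi*D/lambda)^2 = 0.65*(pi*4.49/0.01181568)^2
G = 926378.9463 (linear)
G = 10*log10(926378.9463) = 59.6679 dBi

59.6679 dBi


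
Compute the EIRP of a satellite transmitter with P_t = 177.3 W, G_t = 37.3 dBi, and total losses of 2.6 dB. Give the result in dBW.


Pt = 177.3 W = 22.4871 dBW
EIRP = Pt_dBW + Gt - losses = 22.4871 + 37.3 - 2.6 = 57.1871 dBW

57.1871 dBW


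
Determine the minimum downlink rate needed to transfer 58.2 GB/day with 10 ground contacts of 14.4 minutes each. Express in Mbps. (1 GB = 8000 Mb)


total contact time = 10 * 14.4 * 60 = 8640.0000 s
data = 58.2 GB = 465600.0000 Mb
rate = 465600.0000 / 8640.0000 = 53.8889 Mbps

53.8889 Mbps


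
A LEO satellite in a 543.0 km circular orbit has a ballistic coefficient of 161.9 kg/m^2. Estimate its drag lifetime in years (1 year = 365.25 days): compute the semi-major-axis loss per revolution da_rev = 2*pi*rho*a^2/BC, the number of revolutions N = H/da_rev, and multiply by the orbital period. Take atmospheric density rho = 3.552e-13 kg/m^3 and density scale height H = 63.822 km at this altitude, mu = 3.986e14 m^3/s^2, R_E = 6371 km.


a = R_E + alt = 6914.0000 km = 6.914e+06 m
da_rev = 2*pi*rho*a^2/BC = 2*pi*3.552e-13*(6.914e+06)^2/161.9 = 0.65896861 m per revolution
N = H/da_rev = 63822.0000 m / 0.65896861 m = 96851.3509 revolutions
P = 2*pi*sqrt(a^3/mu) = 5721.4392 s
lifetime = N*P = 96851.3509 * 5721.4392 = 5.5412911e+08 s = 6413.5314 days
years = 6413.5314 / 365.25 = 17.5593 years

17.5593 years


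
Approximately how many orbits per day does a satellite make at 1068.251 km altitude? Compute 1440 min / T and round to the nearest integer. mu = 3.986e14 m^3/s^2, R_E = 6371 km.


r = 7.439251e+06 m
T = 2*pi*sqrt(r^3/mu) = 6385.6489 s = 106.4275 min
revs/day = 1440 / 106.4275 = 13.5303
Rounded: 14 revolutions per day

14 revolutions per day


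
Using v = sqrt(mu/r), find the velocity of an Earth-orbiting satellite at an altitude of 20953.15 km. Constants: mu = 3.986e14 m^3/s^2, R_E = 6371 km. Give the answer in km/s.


r = R_E + alt = 6371.0 + 20953.15 = 27324.1500 km = 2.732415e+07 m
v = sqrt(mu/r) = sqrt(3.986e14 / 2.732415e+07) = 3819.4015 m/s = 3.8194 km/s

3.8194 km/s


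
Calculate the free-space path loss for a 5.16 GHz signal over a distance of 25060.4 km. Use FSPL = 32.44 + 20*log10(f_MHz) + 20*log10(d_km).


f = 5.16 GHz = 5160.0000 MHz
d = 25060.4 km
FSPL = 32.44 + 20*log10(5160.0000) + 20*log10(25060.4)
FSPL = 32.44 + 74.2530 + 87.9798
FSPL = 194.6728 dB

194.6728 dB


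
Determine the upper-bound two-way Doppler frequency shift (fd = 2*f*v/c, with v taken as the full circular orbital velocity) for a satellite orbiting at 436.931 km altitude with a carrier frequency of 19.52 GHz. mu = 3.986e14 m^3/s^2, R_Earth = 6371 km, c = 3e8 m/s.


r = 6.807931e+06 m
v = sqrt(mu/r) = 7651.7553 m/s (worst-case radial velocity)
f = 19.52 GHz = 1.952e+10 Hz
fd = 2*f*v/c = 2*1.952e+10*7651.7553/3.0e+08
fd = 995748.4264 Hz

995748.4264 Hz


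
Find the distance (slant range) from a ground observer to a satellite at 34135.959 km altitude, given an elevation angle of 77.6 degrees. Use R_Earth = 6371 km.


h = 34135.959 km, el = 77.6 deg
d = -R_E*sin(el) + sqrt((R_E*sin(el))^2 + 2*R_E*h + h^2)
d = -6371.0000*sin(1.3544) + sqrt((6371.0000*0.9766723)^2 + 2*6371.0000*34135.959 + 34135.959^2)
d = 34261.4706 km

34261.4706 km


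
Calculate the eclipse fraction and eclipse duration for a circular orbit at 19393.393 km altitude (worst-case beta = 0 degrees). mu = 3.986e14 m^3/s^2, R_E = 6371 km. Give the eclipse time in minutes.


r = 25764.3930 km
T = 685.9459 min
Eclipse fraction = arcsin(R_E/r)/pi = arcsin(6371.0000/25764.3930)/pi
= arcsin(0.2472793)/pi = 0.07953651
Eclipse duration = 0.07953651 * 685.9459 = 54.5577 min

54.5577 minutes


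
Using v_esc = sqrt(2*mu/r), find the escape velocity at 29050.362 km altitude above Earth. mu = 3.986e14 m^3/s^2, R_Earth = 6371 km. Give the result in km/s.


r = 6371.0 + 29050.362 = 35421.3620 km = 3.5421362e+07 m
v_esc = sqrt(2*mu/r) = sqrt(2*3.986e14 / 3.5421362e+07)
v_esc = 4744.0692 m/s = 4.7441 km/s

4.7441 km/s


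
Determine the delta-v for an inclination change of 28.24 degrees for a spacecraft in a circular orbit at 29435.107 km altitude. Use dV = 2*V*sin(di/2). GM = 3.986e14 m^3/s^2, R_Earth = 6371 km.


r = 35806.1070 km = 3.5806107e+07 m
V = sqrt(mu/r) = 3336.4921 m/s
di = 28.24 deg = 0.492881 rad
dV = 2*V*sin(di/2) = 2*3336.4921*sin(0.2464405)
dV = 1627.8981 m/s = 1.6279 km/s

1.6279 km/s


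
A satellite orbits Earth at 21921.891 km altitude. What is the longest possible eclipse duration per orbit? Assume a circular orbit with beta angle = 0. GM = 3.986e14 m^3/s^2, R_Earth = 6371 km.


r = 28292.8910 km
T = 789.3615 min
Eclipse fraction = arcsin(R_E/r)/pi = arcsin(6371.0000/28292.8910)/pi
= arcsin(0.2251802)/pi = 0.0722971
Eclipse duration = 0.0722971 * 789.3615 = 57.0685 min

57.0685 minutes


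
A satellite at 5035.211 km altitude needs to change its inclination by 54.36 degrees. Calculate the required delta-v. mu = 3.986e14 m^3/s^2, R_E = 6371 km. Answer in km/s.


r = 11406.2110 km = 1.1406211e+07 m
V = sqrt(mu/r) = 5911.5034 m/s
di = 54.36 deg = 0.948761 rad
dV = 2*V*sin(di/2) = 2*5911.5034*sin(0.4743805)
dV = 5400.6010 m/s = 5.4006 km/s

5.4006 km/s


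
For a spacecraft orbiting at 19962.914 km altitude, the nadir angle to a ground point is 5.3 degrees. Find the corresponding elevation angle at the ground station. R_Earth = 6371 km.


r = R_E + alt = 26333.9140 km
Law of sines in the satellite / Earth-center / ground-point triangle:
  sin(nadir)/R_E = sin(90 + el)/r  =>  cos(el) = (r/R_E)*sin(nadir)
cos(el) = (26333.9140 / 6371.0000) * sin(5.3 deg) = 0.3818049
el = arccos(0.3818049) = 67.5545 deg
(Earth-central angle = 90 - nadir - el = 17.1455 deg)

67.5545 degrees


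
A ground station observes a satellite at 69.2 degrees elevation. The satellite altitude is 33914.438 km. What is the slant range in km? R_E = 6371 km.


h = 33914.438 km, el = 69.2 deg
d = -R_E*sin(el) + sqrt((R_E*sin(el))^2 + 2*R_E*h + h^2)
d = -6371.0000*sin(1.2078) + sqrt((6371.0000*0.9348257)^2 + 2*6371.0000*33914.438 + 33914.438^2)
d = 34266.0869 km

34266.0869 km


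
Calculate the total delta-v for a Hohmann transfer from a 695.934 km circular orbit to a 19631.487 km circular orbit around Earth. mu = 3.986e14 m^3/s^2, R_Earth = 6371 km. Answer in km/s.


r1 = 7066.9340 km = 7.066934e+06 m
r2 = 26002.4870 km = 2.6002487e+07 m
dv1 = sqrt(mu/r1)*(sqrt(2*r2/(r1+r2)) - 1) = 1907.8497 m/s
dv2 = sqrt(mu/r2)*(1 - sqrt(2*r1/(r1+r2))) = 1355.6281 m/s
total dv = |dv1| + |dv2| = 1907.8497 + 1355.6281 = 3263.4778 m/s = 3.2635 km/s

3.2635 km/s


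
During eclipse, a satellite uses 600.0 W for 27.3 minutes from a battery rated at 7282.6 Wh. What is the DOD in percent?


E_used = P * t / 60 = 600.0 * 27.3 / 60 = 273.0000 Wh
DOD = E_used / E_total * 100 = 273.0000 / 7282.6 * 100
DOD = 3.7487 %

3.7487 %


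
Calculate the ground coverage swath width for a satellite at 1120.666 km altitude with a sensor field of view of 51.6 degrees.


FOV = 51.6 deg = 0.9005899 rad
swath = 2 * alt * tan(FOV/2) = 2 * 1120.666 * tan(0.4502949)
swath = 2 * 1120.666 * 0.4834189
swath = 1083.5022 km

1083.5022 km


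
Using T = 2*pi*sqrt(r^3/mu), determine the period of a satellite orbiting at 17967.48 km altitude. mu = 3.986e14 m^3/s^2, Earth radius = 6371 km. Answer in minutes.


r = 24338.4800 km = 2.433848e+07 m
T = 2*pi*sqrt(r^3/mu) = 2*pi*sqrt(1.4417181e+22 / 3.986e14)
T = 37787.7818 s = 629.7964 min

629.7964 minutes


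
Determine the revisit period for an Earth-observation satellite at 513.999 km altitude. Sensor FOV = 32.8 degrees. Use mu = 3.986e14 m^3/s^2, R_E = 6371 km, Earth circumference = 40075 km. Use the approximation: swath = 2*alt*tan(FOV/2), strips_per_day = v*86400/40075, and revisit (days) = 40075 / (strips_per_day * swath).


swath = 2*513.999*tan(0.286234) = 302.5563 km
v = sqrt(mu/r) = 7608.8094 m/s = 7.6088 km/s
strips/day = v*86400/40075 = 7.6088*86400/40075 = 16.4043
coverage/day = strips * swath = 16.4043 * 302.5563 = 4963.2148 km
revisit = 40075 / 4963.2148 = 8.0744 days

8.0744 days


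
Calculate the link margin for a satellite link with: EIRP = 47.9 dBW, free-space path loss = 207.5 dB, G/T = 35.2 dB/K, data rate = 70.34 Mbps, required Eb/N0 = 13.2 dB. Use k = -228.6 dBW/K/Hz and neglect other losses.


C/N0 = EIRP - FSPL + G/T - k = 47.9 - 207.5 + 35.2 - (-228.6)
C/N0 = 104.2000 dB-Hz
R_b = 70.34 Mbps = 7.034e+07 bps -> 10*log10(R_b) = 78.4720 dB-Hz
Eb/N0 = C/N0 - 10*log10(R_b) = 104.2000 - 78.4720 = 25.7280 dB
Margin = Eb/N0 - Eb/N0_req = 25.7280 - 13.2 = 12.5280 dB (link closes)

12.5280 dB


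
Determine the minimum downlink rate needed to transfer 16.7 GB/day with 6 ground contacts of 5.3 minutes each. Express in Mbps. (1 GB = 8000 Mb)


total contact time = 6 * 5.3 * 60 = 1908.0000 s
data = 16.7 GB = 133600.0000 Mb
rate = 133600.0000 / 1908.0000 = 70.0210 Mbps

70.0210 Mbps


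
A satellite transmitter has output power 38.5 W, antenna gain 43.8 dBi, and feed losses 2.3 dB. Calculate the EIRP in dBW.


Pt = 38.5 W = 15.8546 dBW
EIRP = Pt_dBW + Gt - losses = 15.8546 + 43.8 - 2.3 = 57.3546 dBW

57.3546 dBW


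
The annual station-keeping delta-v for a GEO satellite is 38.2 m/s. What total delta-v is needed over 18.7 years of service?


dV = rate * years = 38.2 * 18.7
dV = 714.3400 m/s

714.3400 m/s


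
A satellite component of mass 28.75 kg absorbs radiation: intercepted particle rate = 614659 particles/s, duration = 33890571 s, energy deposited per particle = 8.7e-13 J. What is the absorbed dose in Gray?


Total energy deposited = rate * time * E_per
  = 614659 * 33890571 * 8.7e-13 = 18.1231 J
Dose = E_total / mass = 18.1231 / 28.75
Dose = 0.6303685 Gy

0.6304 Gy


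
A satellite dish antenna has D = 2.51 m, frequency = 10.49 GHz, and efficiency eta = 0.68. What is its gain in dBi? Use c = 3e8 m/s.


lambda = c/f = 3e8 / 1.049e+10 = 0.02859867 m
G = eta*(pi*D/lambda)^2 = 0.68*(pi*2.51/0.02859867)^2
G = 51696.9079 (linear)
G = 10*log10(51696.9079) = 47.1346 dBi

47.1346 dBi
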